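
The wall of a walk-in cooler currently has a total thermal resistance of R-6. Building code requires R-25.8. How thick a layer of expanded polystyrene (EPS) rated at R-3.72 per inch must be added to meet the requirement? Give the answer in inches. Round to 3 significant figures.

ΔR = 25.8 − 6 = 19.8 ft²·°F·h/BTU
L = ΔR / (R/in) = 19.8/3.72 = 5.323 in

5.32 in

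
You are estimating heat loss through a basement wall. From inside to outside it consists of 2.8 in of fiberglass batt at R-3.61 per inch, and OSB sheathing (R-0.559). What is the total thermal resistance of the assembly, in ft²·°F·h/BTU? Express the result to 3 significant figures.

10.7 ft²·°F·h/BTU

2.8 × 3.61 = 10.11
R_total = 10.11 + 0.559 = 10.67 ft²·°F·h/BTU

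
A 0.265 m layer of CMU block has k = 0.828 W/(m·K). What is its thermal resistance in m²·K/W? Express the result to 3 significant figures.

0.320 m²·K/W

R = L/k = 0.265/0.828 = 0.32 m²·K/W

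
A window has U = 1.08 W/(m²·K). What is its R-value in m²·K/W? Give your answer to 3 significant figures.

R = 1/U = 1/1.08 = 0.9259

0.926 m²·K/W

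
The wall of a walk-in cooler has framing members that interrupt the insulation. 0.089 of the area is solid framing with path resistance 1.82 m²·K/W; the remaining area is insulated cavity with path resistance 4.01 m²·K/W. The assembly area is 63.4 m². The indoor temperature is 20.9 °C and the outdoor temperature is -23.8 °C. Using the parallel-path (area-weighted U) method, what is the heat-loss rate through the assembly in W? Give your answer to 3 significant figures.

782 W

U_eff = 0.911/4.01 + 0.089/1.82 = 0.2272 + 0.0489 = 0.2761
R_eff = 1/U_eff = 3.622 m²·K/W
Q = 63.4 × (20.9 − (-23.8)) / 3.622 = 782.4 W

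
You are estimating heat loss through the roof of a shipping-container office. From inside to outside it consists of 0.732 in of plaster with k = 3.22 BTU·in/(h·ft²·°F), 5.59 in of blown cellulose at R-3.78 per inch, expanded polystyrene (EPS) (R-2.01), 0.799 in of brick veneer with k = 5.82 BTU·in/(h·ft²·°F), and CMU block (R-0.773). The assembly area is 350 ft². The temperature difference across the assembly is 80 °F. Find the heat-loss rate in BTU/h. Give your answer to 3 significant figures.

0.732/3.22 = 0.2273
5.59 × 3.78 = 21.13
0.799/5.82 = 0.1373
R_total = 0.2273 + 21.13 + 2.01 + 0.1373 + 0.773 = 24.28 ft²·°F·h/BTU
Q = A·ΔT/R = 350 × 80 / 24.28 = 1153 BTU/h

1150 BTU/h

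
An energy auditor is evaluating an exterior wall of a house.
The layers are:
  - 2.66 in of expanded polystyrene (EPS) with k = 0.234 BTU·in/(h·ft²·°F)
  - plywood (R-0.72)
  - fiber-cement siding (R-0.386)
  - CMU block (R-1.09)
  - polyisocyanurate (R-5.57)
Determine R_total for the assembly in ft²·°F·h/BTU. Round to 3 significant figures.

2.66/0.234 = 11.37
R_total = 11.37 + 0.72 + 0.386 + 1.09 + 5.57 = 19.13 ft²·°F·h/BTU

19.1 ft²·°F·h/BTU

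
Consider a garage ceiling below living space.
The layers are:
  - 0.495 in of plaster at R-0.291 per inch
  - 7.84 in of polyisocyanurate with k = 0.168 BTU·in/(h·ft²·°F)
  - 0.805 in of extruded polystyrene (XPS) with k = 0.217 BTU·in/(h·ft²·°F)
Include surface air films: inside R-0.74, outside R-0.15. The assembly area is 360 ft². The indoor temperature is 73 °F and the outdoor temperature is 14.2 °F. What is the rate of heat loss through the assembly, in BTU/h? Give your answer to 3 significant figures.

0.495 × 0.291 = 0.144
7.84/0.168 = 46.67
0.805/0.217 = 3.71
R_total = 0.74 + 0.144 + 46.67 + 3.71 + 0.15 = 51.41 ft²·°F·h/BTU
Q = A·ΔT/R = 360 × (73 − 14.2) / 51.41 = 411.7 BTU/h

412 BTU/h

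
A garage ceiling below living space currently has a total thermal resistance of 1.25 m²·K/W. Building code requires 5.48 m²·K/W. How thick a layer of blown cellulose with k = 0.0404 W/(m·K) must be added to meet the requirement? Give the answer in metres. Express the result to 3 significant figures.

ΔR = 5.48 − 1.25 = 4.23 m²·K/W
L = ΔR × k = 4.23 × 0.0404 = 0.1709 m

0.171 m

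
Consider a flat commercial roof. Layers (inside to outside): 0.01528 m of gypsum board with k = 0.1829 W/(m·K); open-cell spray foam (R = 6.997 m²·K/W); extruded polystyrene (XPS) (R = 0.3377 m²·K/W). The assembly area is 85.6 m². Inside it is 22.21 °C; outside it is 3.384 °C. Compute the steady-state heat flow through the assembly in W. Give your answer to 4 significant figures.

217.2 W

0.01528/0.1829 = 0.083543
R_total = 0.083543 + 6.997 + 0.3377 = 7.4182 m²·K/W
Q = A·ΔT/R = 85.6 × (22.21 − 3.384) / 7.4182 = 217.24 W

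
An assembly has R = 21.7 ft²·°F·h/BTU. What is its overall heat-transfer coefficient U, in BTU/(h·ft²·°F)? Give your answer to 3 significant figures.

0.0461 BTU/(h·ft²·°F)

U = 1/R = 1/21.7 = 0.04608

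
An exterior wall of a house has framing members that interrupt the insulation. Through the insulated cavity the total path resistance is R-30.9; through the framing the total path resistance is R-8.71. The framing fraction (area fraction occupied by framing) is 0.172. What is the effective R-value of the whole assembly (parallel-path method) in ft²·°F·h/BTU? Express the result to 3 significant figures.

21.5 ft²·°F·h/BTU

U_eff = 0.828/30.9 + 0.172/8.71 = 0.0268 + 0.01975 = 0.04654
R_eff = 1/U_eff = 21.49 ft²·°F·h/BTU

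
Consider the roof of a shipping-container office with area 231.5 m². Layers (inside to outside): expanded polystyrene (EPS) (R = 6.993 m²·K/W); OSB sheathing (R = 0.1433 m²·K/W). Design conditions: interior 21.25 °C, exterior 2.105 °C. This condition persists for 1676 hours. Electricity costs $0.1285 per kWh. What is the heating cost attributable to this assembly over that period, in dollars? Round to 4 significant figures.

R_total = 6.993 + 0.1433 = 7.1363 m²·K/W
Q = 231.5 × (21.25 − 2.105) / 7.1363 = 621.06 W
E = 621.06 W × 1676 h / 1000 = 1040.9 kWh
Cost = 1040.9 × 0.1285 = $133.76

133.8 dollars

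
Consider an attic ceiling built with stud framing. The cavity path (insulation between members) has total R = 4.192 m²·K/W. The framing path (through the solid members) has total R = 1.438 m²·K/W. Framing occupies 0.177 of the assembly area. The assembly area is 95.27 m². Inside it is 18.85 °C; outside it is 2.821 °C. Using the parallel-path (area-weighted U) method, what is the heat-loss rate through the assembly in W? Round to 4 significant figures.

U_eff = 0.823/4.192 + 0.177/1.438 = 0.19633 + 0.12309 = 0.31941
R_eff = 1/U_eff = 3.1307 m²·K/W
Q = 95.27 × (18.85 − 2.821) / 3.1307 = 487.77 W

487.8 W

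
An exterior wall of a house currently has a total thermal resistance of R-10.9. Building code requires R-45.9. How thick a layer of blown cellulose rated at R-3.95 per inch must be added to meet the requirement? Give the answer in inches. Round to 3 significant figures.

ΔR = 45.9 − 10.9 = 35 ft²·°F·h/BTU
L = ΔR / (R/in) = 35/3.95 = 8.861 in

8.86 in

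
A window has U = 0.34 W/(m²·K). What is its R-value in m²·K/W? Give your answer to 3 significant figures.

R = 1/U = 1/0.34 = 2.941

2.94 m²·K/W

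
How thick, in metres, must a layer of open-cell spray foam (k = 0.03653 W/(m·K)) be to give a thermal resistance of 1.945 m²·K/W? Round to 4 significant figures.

0.07105 m

L = R·k = 1.945 × 0.03653 = 0.071051 m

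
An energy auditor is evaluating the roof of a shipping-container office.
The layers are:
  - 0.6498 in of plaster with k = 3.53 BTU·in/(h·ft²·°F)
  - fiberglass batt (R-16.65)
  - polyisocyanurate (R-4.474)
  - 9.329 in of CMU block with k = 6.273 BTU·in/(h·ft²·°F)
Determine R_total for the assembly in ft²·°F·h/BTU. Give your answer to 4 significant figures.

22.80 ft²·°F·h/BTU

0.6498/3.53 = 0.18408
9.329/6.273 = 1.4872
R_total = 0.18408 + 16.65 + 4.474 + 1.4872 = 22.795 ft²·°F·h/BTU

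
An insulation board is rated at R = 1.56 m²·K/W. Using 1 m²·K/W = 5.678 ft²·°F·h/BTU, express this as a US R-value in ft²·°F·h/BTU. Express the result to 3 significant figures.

R_US = 1.56 × 5.678 = 8.858

8.86 ft²·°F·h/BTU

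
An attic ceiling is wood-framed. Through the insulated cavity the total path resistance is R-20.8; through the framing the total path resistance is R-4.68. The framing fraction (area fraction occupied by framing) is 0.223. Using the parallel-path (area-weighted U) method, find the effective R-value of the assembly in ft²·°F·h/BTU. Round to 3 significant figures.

11.8 ft²·°F·h/BTU

U_eff = 0.777/20.8 + 0.223/4.68 = 0.03736 + 0.04765 = 0.08501
R_eff = 1/U_eff = 11.76 ft²·°F·h/BTU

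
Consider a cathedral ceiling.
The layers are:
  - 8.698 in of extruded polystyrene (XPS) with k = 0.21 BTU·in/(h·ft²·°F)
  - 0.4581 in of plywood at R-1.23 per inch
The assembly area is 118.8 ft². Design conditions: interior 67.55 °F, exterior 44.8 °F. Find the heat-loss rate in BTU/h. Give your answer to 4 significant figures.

64.38 BTU/h

8.698/0.21 = 41.419
0.4581 × 1.23 = 0.56346
R_total = 41.419 + 0.56346 = 41.983 ft²·°F·h/BTU
Q = A·ΔT/R = 118.8 × (67.55 − 44.8) / 41.983 = 64.377 BTU/h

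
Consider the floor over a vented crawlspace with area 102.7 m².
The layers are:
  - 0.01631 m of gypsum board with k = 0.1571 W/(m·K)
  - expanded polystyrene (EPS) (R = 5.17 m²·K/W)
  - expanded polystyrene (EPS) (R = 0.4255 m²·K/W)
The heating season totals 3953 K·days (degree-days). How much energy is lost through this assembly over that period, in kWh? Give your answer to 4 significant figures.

0.01631/0.1571 = 0.10382
R_total = 0.10382 + 5.17 + 0.4255 = 5.6993 m²·K/W
E = A × HDD × 24 / R / 1000 = 102.7 × 3953 × 24 / 5.6993 / 1000 = 1709.6 kWh

1710 kWh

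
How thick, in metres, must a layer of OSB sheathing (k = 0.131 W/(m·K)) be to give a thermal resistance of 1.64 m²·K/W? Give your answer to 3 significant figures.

L = R·k = 1.64 × 0.131 = 0.2148 m

0.215 m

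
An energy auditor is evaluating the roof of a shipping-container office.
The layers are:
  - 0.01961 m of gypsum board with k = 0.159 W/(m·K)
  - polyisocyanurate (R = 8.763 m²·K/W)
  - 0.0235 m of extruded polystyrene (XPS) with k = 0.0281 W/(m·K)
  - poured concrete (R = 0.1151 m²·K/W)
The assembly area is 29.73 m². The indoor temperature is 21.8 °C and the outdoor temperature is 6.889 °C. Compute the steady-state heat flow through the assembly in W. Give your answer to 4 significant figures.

45.06 W

0.01961/0.159 = 0.12333
0.0235/0.0281 = 0.8363
R_total = 0.12333 + 8.763 + 0.8363 + 0.1151 = 9.8377 m²·K/W
Q = A·ΔT/R = 29.73 × (21.8 − 6.889) / 9.8377 = 45.062 W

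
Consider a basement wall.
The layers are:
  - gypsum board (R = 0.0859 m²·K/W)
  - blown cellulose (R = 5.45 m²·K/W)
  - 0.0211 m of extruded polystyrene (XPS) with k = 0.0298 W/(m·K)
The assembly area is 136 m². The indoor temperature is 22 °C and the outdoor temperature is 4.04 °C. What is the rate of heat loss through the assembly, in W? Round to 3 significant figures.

391 W

0.0211/0.0298 = 0.7081
R_total = 0.0859 + 5.45 + 0.7081 = 6.244 m²·K/W
Q = A·ΔT/R = 136 × (22 − 4.04) / 6.244 = 391.2 W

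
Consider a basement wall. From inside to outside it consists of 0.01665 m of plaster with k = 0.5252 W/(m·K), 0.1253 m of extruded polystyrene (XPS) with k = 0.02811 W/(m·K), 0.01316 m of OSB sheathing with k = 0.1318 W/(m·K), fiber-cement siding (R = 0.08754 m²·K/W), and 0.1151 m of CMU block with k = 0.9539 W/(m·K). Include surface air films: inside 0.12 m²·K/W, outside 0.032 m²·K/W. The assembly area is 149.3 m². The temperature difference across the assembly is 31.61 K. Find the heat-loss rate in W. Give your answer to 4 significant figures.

0.01665/0.5252 = 0.031702
0.1253/0.02811 = 4.4575
0.01316/0.1318 = 0.099848
0.1151/0.9539 = 0.12066
R_total = 0.12 + 0.031702 + 4.4575 + 0.099848 + 0.08754 + 0.12066 + 0.032 = 4.9492 m²·K/W
Q = A·ΔT/R = 149.3 × 31.61 / 4.9492 = 953.55 W

953.6 W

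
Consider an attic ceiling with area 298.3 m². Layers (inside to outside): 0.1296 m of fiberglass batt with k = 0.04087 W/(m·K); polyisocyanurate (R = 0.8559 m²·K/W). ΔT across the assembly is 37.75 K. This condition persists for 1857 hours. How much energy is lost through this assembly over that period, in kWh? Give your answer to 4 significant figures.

0.1296/0.04087 = 3.171
R_total = 3.171 + 0.8559 = 4.0269 m²·K/W
Q = 298.3 × 37.75 / 4.0269 = 2796.4 W
E = 2796.4 W × 1857 h / 1000 = 5192.9 kWh

5193 kWh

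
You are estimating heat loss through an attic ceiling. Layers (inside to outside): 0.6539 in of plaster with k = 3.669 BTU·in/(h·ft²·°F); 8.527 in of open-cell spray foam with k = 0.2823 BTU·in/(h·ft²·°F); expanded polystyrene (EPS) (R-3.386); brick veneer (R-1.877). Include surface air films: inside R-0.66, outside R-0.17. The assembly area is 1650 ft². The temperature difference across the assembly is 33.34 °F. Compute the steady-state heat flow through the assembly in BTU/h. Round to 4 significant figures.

0.6539/3.669 = 0.17822
8.527/0.2823 = 30.205
R_total = 0.66 + 0.17822 + 30.205 + 3.386 + 1.877 + 0.17 = 36.477 ft²·°F·h/BTU
Q = A·ΔT/R = 1650 × 33.34 / 36.477 = 1508.1 BTU/h

1508 BTU/h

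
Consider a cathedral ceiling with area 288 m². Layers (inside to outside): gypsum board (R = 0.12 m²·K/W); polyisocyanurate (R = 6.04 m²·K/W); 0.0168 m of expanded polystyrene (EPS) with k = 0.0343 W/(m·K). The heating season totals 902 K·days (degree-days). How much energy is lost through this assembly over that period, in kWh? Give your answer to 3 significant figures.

938 kWh

0.0168/0.0343 = 0.4898
R_total = 0.12 + 6.04 + 0.4898 = 6.65 m²·K/W
E = A × HDD × 24 / R / 1000 = 288 × 902 × 24 / 6.65 / 1000 = 937.6 kWh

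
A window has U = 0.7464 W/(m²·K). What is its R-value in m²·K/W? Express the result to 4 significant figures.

R = 1/U = 1/0.7464 = 1.3398

1.340 m²·K/W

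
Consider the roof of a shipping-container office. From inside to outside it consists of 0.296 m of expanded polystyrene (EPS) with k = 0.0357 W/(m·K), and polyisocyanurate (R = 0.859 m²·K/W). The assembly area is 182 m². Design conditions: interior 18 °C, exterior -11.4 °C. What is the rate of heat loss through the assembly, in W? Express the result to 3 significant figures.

0.296/0.0357 = 8.291
R_total = 8.291 + 0.859 = 9.15 m²·K/W
Q = A·ΔT/R = 182 × (18 − (-11.4)) / 9.15 = 584.8 W

585 W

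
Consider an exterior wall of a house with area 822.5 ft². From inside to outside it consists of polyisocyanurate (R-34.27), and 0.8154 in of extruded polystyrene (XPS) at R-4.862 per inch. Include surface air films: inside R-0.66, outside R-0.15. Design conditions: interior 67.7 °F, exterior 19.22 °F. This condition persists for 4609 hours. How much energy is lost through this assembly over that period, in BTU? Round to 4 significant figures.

0.8154 × 4.862 = 3.9645
R_total = 0.66 + 34.27 + 3.9645 + 0.15 = 39.044 ft²·°F·h/BTU
Q = 822.5 × (67.7 − 19.22) / 39.044 = 1021.3 BTU/h
E = 1021.3 × 4609 = 4707000 BTU

4707000 BTU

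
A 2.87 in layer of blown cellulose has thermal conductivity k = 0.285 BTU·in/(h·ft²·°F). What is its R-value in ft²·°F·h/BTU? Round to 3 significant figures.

R = L/k = 2.87/0.285 = 10.07 ft²·°F·h/BTU

10.1 ft²·°F·h/BTU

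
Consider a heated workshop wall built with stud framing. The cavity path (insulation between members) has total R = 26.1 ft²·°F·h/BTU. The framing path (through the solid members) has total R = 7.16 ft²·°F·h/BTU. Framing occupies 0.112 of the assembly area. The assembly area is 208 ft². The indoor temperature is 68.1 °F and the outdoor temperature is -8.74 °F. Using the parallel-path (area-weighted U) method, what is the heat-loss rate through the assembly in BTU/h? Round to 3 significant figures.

794 BTU/h

U_eff = 0.888/26.1 + 0.112/7.16 = 0.03402 + 0.01564 = 0.04967
R_eff = 1/U_eff = 20.13 ft²·°F·h/BTU
Q = 208 × (68.1 − (-8.74)) / 20.13 = 793.8 BTU/h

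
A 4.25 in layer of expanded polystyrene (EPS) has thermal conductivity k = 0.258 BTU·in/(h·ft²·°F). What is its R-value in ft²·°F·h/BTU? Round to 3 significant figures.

16.5 ft²·°F·h/BTU

R = L/k = 4.25/0.258 = 16.47 ft²·°F·h/BTU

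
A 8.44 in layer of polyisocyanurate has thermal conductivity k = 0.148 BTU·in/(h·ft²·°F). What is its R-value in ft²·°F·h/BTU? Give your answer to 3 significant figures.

R = L/k = 8.44/0.148 = 57.03 ft²·°F·h/BTU

57.0 ft²·°F·h/BTU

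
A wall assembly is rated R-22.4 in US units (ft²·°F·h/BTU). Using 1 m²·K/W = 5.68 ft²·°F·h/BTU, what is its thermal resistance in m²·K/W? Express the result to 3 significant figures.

3.94 m²·K/W

R_SI = 22.4/5.68 = 3.944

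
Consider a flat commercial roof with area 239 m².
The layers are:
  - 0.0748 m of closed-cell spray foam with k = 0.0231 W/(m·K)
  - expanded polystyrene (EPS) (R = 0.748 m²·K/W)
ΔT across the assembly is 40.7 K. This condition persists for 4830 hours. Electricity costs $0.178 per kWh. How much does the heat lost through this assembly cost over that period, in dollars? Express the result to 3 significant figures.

0.0748/0.0231 = 3.238
R_total = 3.238 + 0.748 = 3.986 m²·K/W
Q = 239 × 40.7 / 3.986 = 2440 W
E = 2440 W × 4830 h / 1000 = 11790 kWh
Cost = 11790 × 0.178 = $2098

2100 dollars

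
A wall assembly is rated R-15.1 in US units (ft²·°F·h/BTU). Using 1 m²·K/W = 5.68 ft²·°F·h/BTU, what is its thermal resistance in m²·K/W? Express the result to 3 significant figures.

2.66 m²·K/W

R_SI = 15.1/5.68 = 2.658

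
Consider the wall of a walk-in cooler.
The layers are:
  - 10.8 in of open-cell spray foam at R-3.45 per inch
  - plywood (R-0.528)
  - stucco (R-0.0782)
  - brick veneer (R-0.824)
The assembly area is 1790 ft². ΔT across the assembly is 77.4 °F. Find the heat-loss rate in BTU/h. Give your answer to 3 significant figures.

3580 BTU/h

10.8 × 3.45 = 37.26
R_total = 37.26 + 0.528 + 0.0782 + 0.824 = 38.69 ft²·°F·h/BTU
Q = A·ΔT/R = 1790 × 77.4 / 38.69 = 3581 BTU/h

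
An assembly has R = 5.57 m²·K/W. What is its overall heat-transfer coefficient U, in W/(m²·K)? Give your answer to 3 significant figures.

0.180 W/(m²·K)

U = 1/R = 1/5.57 = 0.1795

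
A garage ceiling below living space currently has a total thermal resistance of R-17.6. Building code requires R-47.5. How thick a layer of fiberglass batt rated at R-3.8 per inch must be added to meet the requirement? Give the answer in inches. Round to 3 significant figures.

ΔR = 47.5 − 17.6 = 29.9 ft²·°F·h/BTU
L = ΔR / (R/in) = 29.9/3.8 = 7.868 in

7.87 in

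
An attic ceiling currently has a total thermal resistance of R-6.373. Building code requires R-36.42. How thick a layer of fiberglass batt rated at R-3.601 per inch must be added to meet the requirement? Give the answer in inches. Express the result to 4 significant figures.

ΔR = 36.42 − 6.373 = 30.047 ft²·°F·h/BTU
L = ΔR / (R/in) = 30.047/3.601 = 8.3441 in

8.344 in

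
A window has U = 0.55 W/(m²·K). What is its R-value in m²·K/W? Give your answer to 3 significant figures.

1.82 m²·K/W

R = 1/U = 1/0.55 = 1.818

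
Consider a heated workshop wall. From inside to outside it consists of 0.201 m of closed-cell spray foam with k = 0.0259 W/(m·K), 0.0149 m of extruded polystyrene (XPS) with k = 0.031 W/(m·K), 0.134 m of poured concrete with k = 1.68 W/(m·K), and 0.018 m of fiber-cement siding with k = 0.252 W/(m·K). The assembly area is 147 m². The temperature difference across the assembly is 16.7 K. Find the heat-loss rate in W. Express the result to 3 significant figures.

0.201/0.0259 = 7.761
0.0149/0.031 = 0.4806
0.134/1.68 = 0.07976
0.018/0.252 = 0.07143
R_total = 7.761 + 0.4806 + 0.07976 + 0.07143 = 8.392 m²·K/W
Q = A·ΔT/R = 147 × 16.7 / 8.392 = 292.5 W

293 W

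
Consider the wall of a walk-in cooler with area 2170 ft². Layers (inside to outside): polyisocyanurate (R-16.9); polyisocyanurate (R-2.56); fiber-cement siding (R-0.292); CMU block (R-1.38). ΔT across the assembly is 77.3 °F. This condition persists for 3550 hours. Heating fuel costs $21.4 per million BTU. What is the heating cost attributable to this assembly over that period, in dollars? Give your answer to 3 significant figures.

603 dollars

R_total = 16.9 + 2.56 + 0.292 + 1.38 = 21.13 ft²·°F·h/BTU
Q = 2170 × 77.3 / 21.13 = 7938 BTU/h
E = 7938 × 3550 = 28180000 BTU
Cost = 28180000/10⁶ × 21.4 = $603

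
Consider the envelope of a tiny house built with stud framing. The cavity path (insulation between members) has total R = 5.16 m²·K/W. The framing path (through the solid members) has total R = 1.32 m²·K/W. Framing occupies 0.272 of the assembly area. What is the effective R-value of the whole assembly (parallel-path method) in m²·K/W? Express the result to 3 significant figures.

U_eff = 0.728/5.16 + 0.272/1.32 = 0.1411 + 0.2061 = 0.3471
R_eff = 1/U_eff = 2.881 m²·K/W

2.88 m²·K/W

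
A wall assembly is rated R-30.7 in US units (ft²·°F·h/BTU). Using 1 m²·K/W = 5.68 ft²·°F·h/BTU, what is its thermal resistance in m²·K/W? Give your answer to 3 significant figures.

5.40 m²·K/W

R_SI = 30.7/5.68 = 5.405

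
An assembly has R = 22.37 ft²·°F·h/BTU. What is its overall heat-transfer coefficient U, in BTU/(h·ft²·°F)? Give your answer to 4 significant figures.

U = 1/R = 1/22.37 = 0.044703

0.04470 BTU/(h·ft²·°F)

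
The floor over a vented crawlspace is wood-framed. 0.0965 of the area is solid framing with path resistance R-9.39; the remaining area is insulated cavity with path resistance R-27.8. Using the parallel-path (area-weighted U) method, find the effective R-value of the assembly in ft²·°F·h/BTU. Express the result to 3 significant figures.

23.4 ft²·°F·h/BTU

U_eff = 0.9035/27.8 + 0.0965/9.39 = 0.0325 + 0.01028 = 0.04278
R_eff = 1/U_eff = 23.38 ft²·°F·h/BTU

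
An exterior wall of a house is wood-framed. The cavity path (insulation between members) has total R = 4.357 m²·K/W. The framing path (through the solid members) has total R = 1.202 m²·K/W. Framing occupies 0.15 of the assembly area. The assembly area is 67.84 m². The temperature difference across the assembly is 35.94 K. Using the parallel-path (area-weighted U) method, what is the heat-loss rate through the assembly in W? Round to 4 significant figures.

U_eff = 0.85/4.357 + 0.15/1.202 = 0.19509 + 0.12479 = 0.31988
R_eff = 1/U_eff = 3.1262 m²·K/W
Q = 67.84 × 35.94 / 3.1262 = 779.92 W

779.9 W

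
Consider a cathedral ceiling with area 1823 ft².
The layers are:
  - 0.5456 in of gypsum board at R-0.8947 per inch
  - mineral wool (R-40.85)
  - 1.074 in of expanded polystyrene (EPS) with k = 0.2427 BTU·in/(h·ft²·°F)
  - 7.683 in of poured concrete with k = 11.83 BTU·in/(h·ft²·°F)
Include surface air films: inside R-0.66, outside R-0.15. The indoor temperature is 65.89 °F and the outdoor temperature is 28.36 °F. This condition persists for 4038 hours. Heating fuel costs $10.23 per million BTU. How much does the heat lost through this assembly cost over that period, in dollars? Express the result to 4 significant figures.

59.85 dollars

0.5456 × 0.8947 = 0.48815
1.074/0.2427 = 4.4252
7.683/11.83 = 0.64945
R_total = 0.66 + 0.48815 + 40.85 + 4.4252 + 0.64945 + 0.15 = 47.223 ft²·°F·h/BTU
Q = 1823 × (65.89 − 28.36) / 47.223 = 1448.8 BTU/h
E = 1448.8 × 4038 = 5850300 BTU
Cost = 5850300/10⁶ × 10.23 = $59.849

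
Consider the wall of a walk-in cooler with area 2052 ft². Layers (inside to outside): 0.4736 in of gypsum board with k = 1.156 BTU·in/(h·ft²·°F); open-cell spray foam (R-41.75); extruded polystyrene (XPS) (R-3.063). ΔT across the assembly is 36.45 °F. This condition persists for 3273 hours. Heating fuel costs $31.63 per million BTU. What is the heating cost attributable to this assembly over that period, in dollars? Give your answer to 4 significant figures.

0.4736/1.156 = 0.40969
R_total = 0.40969 + 41.75 + 3.063 = 45.223 ft²·°F·h/BTU
Q = 2052 × 36.45 / 45.223 = 1653.9 BTU/h
E = 1653.9 × 3273 = 5413300 BTU
Cost = 5413300/10⁶ × 31.63 = $171.22

171.2 dollars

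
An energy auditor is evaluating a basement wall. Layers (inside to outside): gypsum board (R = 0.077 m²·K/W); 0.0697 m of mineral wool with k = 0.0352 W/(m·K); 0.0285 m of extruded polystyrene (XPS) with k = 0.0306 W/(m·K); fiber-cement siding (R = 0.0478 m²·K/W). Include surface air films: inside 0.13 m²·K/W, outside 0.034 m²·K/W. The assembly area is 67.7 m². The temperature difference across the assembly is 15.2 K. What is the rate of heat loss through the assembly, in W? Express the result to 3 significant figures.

322 W

0.0697/0.0352 = 1.98
0.0285/0.0306 = 0.9314
R_total = 0.13 + 0.077 + 1.98 + 0.9314 + 0.0478 + 0.034 = 3.2 m²·K/W
Q = A·ΔT/R = 67.7 × 15.2 / 3.2 = 321.5 W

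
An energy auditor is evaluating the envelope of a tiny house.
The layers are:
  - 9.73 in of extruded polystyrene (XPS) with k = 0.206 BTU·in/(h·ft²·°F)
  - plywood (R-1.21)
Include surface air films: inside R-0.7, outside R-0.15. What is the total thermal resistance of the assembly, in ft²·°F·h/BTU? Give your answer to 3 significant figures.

49.3 ft²·°F·h/BTU

9.73/0.206 = 47.23
R_total = 0.7 + 47.23 + 1.21 + 0.15 = 49.29 ft²·°F·h/BTU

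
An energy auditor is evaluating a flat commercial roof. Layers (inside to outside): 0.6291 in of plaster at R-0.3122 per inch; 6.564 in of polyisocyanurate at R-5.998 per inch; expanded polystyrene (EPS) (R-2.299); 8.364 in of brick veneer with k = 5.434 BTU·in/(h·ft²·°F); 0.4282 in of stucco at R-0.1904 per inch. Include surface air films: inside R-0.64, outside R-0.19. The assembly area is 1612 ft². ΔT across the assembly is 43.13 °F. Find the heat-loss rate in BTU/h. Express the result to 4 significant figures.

1569 BTU/h

0.6291 × 0.3122 = 0.19641
6.564 × 5.998 = 39.371
8.364/5.434 = 1.5392
0.4282 × 0.1904 = 0.081529
R_total = 0.64 + 0.19641 + 39.371 + 2.299 + 1.5392 + 0.081529 + 0.19 = 44.317 ft²·°F·h/BTU
Q = A·ΔT/R = 1612 × 43.13 / 44.317 = 1568.8 BTU/h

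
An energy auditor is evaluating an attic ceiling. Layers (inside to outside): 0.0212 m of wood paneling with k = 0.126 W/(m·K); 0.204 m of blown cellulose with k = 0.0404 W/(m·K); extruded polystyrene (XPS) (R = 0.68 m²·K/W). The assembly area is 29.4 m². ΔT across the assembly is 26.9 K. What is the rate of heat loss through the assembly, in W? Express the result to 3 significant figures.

134 W

0.0212/0.126 = 0.1683
0.204/0.0404 = 5.05
R_total = 0.1683 + 5.05 + 0.68 = 5.898 m²·K/W
Q = A·ΔT/R = 29.4 × 26.9 / 5.898 = 134.1 W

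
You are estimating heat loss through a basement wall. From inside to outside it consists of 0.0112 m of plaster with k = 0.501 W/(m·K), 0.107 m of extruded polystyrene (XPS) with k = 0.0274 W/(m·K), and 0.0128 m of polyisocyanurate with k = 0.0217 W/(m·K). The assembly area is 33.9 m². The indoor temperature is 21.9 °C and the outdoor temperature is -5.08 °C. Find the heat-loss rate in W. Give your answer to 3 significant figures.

0.0112/0.501 = 0.02236
0.107/0.0274 = 3.905
0.0128/0.0217 = 0.5899
R_total = 0.02236 + 3.905 + 0.5899 = 4.517 m²·K/W
Q = A·ΔT/R = 33.9 × (21.9 − (-5.08)) / 4.517 = 202.5 W

202 W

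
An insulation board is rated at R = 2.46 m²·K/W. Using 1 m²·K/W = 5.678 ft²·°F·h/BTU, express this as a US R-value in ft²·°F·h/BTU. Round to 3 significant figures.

14.0 ft²·°F·h/BTU

R_US = 2.46 × 5.678 = 13.97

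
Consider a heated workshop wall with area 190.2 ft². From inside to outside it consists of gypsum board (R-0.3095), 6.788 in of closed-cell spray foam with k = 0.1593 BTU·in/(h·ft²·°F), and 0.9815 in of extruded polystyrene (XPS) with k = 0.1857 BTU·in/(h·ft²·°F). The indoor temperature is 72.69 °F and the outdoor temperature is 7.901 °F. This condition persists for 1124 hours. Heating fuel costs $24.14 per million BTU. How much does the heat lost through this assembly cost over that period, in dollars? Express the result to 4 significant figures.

6.936 dollars

6.788/0.1593 = 42.611
0.9815/0.1857 = 5.2854
R_total = 0.3095 + 42.611 + 5.2854 = 48.206 ft²·°F·h/BTU
Q = 190.2 × (72.69 − 7.901) / 48.206 = 255.63 BTU/h
E = 255.63 × 1124 = 287330 BTU
Cost = 287330/10⁶ × 24.14 = $6.936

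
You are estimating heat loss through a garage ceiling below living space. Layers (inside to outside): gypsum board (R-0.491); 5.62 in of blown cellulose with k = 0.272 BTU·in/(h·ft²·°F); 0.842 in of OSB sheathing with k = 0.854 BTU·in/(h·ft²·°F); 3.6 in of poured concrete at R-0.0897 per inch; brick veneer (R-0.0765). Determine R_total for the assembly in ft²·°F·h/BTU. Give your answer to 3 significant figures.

5.62/0.272 = 20.66
0.842/0.854 = 0.9859
3.6 × 0.0897 = 0.3229
R_total = 0.491 + 20.66 + 0.9859 + 0.3229 + 0.0765 = 22.54 ft²·°F·h/BTU

22.5 ft²·°F·h/BTU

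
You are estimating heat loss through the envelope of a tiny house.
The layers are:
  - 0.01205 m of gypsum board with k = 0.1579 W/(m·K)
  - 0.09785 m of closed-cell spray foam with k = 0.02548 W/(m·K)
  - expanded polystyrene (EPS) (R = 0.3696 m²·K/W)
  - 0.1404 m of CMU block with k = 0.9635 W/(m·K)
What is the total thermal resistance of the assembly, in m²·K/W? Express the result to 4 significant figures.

0.01205/0.1579 = 0.076314
0.09785/0.02548 = 3.8403
0.1404/0.9635 = 0.14572
R_total = 0.076314 + 3.8403 + 0.3696 + 0.14572 = 4.4319 m²·K/W

4.432 m²·K/W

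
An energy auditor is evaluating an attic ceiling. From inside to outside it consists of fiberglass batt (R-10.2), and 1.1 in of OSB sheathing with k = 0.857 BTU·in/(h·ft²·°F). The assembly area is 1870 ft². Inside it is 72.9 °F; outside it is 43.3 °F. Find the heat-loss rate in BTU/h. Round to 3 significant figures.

1.1/0.857 = 1.284
R_total = 10.2 + 1.284 = 11.48 ft²·°F·h/BTU
Q = A·ΔT/R = 1870 × (72.9 − 43.3) / 11.48 = 4820 BTU/h

4820 BTU/h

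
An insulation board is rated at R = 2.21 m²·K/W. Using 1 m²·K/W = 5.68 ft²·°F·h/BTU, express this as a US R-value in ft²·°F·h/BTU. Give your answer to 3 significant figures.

R_US = 2.21 × 5.68 = 12.55

12.6 ft²·°F·h/BTU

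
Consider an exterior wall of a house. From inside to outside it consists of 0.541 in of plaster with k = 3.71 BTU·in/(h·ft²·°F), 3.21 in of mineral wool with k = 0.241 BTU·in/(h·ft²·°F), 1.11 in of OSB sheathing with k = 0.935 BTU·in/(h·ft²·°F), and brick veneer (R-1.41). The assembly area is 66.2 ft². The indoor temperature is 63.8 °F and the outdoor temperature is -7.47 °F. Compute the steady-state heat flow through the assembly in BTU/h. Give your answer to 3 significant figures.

294 BTU/h

0.541/3.71 = 0.1458
3.21/0.241 = 13.32
1.11/0.935 = 1.187
R_total = 0.1458 + 13.32 + 1.187 + 1.41 = 16.06 ft²·°F·h/BTU
Q = A·ΔT/R = 66.2 × (63.8 − (-7.47)) / 16.06 = 293.7 BTU/h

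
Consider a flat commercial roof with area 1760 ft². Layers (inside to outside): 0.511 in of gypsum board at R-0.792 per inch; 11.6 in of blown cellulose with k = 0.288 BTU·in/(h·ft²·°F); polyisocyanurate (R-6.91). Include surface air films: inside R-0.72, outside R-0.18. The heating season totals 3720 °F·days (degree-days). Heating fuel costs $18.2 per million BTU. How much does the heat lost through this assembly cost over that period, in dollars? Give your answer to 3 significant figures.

0.511 × 0.792 = 0.4047
11.6/0.288 = 40.28
R_total = 0.72 + 0.4047 + 40.28 + 6.91 + 0.18 = 48.49 ft²·°F·h/BTU
E = A × HDD × 24 / R = 1760 × 3720 × 24 / 48.49 = 3240000 BTU
Cost = 3240000/10⁶ × 18.2 = $58.97

59.0 dollars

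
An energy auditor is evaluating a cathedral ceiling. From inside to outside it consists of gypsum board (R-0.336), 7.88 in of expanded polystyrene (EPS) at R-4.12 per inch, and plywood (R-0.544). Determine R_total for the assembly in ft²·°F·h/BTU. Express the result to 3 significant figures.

33.3 ft²·°F·h/BTU

7.88 × 4.12 = 32.47
R_total = 0.336 + 32.47 + 0.544 = 33.35 ft²·°F·h/BTU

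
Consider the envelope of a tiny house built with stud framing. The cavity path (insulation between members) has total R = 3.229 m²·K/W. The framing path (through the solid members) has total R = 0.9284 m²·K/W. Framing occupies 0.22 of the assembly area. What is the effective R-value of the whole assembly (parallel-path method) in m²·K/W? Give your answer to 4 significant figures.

U_eff = 0.78/3.229 + 0.22/0.9284 = 0.24156 + 0.23697 = 0.47853
R_eff = 1/U_eff = 2.0897 m²·K/W

2.090 m²·K/W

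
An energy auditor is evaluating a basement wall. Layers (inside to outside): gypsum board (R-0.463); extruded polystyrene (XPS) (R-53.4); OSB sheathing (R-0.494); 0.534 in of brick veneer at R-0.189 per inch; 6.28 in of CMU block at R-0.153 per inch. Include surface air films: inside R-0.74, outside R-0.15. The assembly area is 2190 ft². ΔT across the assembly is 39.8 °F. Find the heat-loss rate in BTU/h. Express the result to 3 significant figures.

1550 BTU/h

0.534 × 0.189 = 0.1009
6.28 × 0.153 = 0.9608
R_total = 0.74 + 0.463 + 53.4 + 0.494 + 0.1009 + 0.9608 + 0.15 = 56.31 ft²·°F·h/BTU
Q = A·ΔT/R = 2190 × 39.8 / 56.31 = 1548 BTU/h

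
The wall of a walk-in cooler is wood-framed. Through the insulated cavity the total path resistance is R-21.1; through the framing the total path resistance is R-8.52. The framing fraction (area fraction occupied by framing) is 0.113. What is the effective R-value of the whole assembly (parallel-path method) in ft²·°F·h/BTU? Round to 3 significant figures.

18.1 ft²·°F·h/BTU

U_eff = 0.887/21.1 + 0.113/8.52 = 0.04204 + 0.01326 = 0.0553
R_eff = 1/U_eff = 18.08 ft²·°F·h/BTU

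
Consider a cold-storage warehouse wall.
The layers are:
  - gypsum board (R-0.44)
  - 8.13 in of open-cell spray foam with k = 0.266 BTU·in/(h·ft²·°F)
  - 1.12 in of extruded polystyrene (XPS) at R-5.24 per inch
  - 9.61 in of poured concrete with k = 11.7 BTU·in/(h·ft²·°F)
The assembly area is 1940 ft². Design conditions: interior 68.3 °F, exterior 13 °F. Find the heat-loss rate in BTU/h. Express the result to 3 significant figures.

2850 BTU/h

8.13/0.266 = 30.56
1.12 × 5.24 = 5.869
9.61/11.7 = 0.8214
R_total = 0.44 + 30.56 + 5.869 + 0.8214 = 37.69 ft²·°F·h/BTU
Q = A·ΔT/R = 1940 × (68.3 − 13) / 37.69 = 2846 BTU/h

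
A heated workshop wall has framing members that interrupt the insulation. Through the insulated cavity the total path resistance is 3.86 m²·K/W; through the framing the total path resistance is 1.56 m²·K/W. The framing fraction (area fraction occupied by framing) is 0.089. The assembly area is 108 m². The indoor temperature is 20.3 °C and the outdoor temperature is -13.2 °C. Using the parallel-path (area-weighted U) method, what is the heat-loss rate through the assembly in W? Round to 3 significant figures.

1060 W

U_eff = 0.911/3.86 + 0.089/1.56 = 0.236 + 0.05705 = 0.2931
R_eff = 1/U_eff = 3.412 m²·K/W
Q = 108 × (20.3 − (-13.2)) / 3.412 = 1060 W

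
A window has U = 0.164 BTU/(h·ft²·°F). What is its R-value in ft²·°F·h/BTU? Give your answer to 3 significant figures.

R = 1/U = 1/0.164 = 6.098

6.10 ft²·°F·h/BTU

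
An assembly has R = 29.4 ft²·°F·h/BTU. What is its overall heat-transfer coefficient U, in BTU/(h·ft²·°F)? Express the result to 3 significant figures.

U = 1/R = 1/29.4 = 0.03401

0.0340 BTU/(h·ft²·°F)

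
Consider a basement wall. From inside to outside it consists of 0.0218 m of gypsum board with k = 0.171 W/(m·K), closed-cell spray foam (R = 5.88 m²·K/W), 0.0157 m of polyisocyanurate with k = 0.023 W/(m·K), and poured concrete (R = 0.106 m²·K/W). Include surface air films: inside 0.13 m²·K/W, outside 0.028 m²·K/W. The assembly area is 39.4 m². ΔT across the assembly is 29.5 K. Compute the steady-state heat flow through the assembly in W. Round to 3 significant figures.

0.0218/0.171 = 0.1275
0.0157/0.023 = 0.6826
R_total = 0.13 + 0.1275 + 5.88 + 0.6826 + 0.106 + 0.028 = 6.954 m²·K/W
Q = A·ΔT/R = 39.4 × 29.5 / 6.954 = 167.1 W

167 W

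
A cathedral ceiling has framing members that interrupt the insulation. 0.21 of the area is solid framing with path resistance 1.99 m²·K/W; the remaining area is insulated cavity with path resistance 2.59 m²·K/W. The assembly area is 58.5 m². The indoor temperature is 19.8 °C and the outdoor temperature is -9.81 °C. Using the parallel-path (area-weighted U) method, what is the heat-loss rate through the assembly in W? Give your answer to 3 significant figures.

711 W

U_eff = 0.79/2.59 + 0.21/1.99 = 0.305 + 0.1055 = 0.4105
R_eff = 1/U_eff = 2.436 m²·K/W
Q = 58.5 × (19.8 − (-9.81)) / 2.436 = 711.1 W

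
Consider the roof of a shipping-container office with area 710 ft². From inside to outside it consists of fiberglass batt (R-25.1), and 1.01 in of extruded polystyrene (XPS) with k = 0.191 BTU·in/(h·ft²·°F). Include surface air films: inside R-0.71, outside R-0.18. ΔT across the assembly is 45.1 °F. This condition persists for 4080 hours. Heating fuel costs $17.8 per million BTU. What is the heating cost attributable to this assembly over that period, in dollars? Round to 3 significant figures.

1.01/0.191 = 5.288
R_total = 0.71 + 25.1 + 5.288 + 0.18 = 31.28 ft²·°F·h/BTU
Q = 710 × 45.1 / 31.28 = 1024 BTU/h
E = 1024 × 4080 = 4177000 BTU
Cost = 4177000/10⁶ × 17.8 = $74.35

74.3 dollars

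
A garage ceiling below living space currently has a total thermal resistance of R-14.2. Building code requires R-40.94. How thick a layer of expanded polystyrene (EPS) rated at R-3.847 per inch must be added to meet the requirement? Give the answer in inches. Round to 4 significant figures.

6.951 in

ΔR = 40.94 − 14.2 = 26.74 ft²·°F·h/BTU
L = ΔR / (R/in) = 26.74/3.847 = 6.9509 in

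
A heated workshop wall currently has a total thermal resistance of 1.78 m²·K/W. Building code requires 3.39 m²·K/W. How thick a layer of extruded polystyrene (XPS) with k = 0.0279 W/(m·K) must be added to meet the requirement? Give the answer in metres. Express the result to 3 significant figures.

ΔR = 3.39 − 1.78 = 1.61 m²·K/W
L = ΔR × k = 1.61 × 0.0279 = 0.04492 m

0.0449 m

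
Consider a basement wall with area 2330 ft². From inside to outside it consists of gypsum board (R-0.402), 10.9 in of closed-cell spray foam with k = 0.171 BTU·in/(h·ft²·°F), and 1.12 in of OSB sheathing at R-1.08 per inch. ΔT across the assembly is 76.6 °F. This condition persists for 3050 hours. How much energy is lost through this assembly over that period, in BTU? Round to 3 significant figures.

8330000 BTU

10.9/0.171 = 63.74
1.12 × 1.08 = 1.21
R_total = 0.402 + 63.74 + 1.21 = 65.35 ft²·°F·h/BTU
Q = 2330 × 76.6 / 65.35 = 2731 BTU/h
E = 2731 × 3050 = 8329000 BTU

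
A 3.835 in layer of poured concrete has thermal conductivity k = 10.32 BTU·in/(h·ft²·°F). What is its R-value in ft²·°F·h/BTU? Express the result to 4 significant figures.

R = L/k = 3.835/10.32 = 0.37161 ft²·°F·h/BTU

0.3716 ft²·°F·h/BTU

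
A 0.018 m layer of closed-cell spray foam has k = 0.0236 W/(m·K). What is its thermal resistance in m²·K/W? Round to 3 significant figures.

0.763 m²·K/W

R = L/k = 0.018/0.0236 = 0.7627 m²·K/W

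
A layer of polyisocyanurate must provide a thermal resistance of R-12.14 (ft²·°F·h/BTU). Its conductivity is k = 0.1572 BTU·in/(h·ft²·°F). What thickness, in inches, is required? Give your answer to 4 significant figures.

1.908 in

L = R × k = 12.14 × 0.1572 = 1.9084 in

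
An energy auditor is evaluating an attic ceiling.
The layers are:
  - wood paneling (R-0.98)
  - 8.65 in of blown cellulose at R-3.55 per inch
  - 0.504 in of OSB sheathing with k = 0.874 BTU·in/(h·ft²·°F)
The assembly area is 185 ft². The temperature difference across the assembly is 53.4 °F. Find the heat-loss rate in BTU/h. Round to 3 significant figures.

306 BTU/h

8.65 × 3.55 = 30.71
0.504/0.874 = 0.5767
R_total = 0.98 + 30.71 + 0.5767 = 32.26 ft²·°F·h/BTU
Q = A·ΔT/R = 185 × 53.4 / 32.26 = 306.2 BTU/h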